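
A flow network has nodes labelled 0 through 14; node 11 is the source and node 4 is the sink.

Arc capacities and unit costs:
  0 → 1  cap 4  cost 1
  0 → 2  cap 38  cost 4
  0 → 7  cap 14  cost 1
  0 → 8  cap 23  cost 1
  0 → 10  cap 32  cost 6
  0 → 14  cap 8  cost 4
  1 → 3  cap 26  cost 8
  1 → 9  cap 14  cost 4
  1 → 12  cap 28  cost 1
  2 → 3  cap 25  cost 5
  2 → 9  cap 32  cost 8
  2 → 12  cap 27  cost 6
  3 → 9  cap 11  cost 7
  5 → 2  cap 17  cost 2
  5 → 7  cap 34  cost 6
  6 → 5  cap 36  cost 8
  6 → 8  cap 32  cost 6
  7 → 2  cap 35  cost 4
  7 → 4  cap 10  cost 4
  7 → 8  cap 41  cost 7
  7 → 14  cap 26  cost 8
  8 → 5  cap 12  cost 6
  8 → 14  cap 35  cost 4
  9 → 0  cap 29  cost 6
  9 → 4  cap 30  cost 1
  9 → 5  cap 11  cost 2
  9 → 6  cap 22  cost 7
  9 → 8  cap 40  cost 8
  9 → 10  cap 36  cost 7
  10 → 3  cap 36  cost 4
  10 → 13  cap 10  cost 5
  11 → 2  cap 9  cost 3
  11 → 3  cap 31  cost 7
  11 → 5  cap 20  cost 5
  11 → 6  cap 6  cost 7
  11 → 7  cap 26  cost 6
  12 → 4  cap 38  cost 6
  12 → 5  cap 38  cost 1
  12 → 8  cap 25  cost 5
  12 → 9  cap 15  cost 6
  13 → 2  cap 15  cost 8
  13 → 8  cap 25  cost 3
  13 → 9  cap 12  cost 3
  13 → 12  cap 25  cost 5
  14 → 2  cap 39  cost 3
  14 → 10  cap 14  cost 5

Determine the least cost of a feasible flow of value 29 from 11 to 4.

shortest-cost path #1: 11→7→4 push 10 @ unit cost 10 (adds 100)
shortest-cost path #2: 11→2→9→4 push 9 @ unit cost 12 (adds 108)
shortest-cost path #3: 11→3→9→4 push 10 @ unit cost 15 (adds 150)
total cost = 358

Minimum cost for 29 units: 358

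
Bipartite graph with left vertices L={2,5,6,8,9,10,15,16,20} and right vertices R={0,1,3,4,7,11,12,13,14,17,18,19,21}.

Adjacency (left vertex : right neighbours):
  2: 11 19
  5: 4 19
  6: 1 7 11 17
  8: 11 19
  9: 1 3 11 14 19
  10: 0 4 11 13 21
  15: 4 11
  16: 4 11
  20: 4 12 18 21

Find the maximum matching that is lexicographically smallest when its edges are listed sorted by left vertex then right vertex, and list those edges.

Lex-smallest maximum matching: {(2,11), (5,4), (6,1), (8,19), (9,3), (10,0), (20,12)}

|M| = 7 (so the lex-smallest maximum matching has 7 edges)
process left vertices in ascending order; for each, take the smallest-labelled available neighbour that still permits 7 edges overall, or leave it unmatched if none does
lex-smallest matching: {2-11, 5-4, 6-1, 8-19, 9-3, 10-0, 20-12}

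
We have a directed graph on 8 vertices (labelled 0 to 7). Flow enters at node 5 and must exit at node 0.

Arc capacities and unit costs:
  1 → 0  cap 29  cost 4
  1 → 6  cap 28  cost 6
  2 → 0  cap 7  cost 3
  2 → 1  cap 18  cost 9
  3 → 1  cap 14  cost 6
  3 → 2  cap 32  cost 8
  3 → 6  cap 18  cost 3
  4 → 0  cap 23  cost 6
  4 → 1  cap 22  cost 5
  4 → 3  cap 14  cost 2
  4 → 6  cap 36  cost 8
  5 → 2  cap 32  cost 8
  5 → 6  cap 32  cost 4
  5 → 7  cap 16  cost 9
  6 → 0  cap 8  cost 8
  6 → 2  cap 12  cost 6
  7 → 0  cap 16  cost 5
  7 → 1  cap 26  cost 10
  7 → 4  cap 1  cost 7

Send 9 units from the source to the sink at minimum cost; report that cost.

shortest-cost path #1: 5→2→0 push 7 @ unit cost 11 (adds 77)
shortest-cost path #2: 5→6→0 push 2 @ unit cost 12 (adds 24)
total cost = 101

Minimum cost for 9 units: 101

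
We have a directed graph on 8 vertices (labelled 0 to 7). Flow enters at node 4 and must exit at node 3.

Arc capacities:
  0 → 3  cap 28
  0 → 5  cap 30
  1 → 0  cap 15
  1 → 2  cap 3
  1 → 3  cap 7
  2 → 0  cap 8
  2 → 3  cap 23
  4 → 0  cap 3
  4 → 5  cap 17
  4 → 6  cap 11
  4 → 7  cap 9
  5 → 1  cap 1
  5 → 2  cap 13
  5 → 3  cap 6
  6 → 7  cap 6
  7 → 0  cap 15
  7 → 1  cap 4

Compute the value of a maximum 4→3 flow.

augment #1: 4→0→3 bottleneck 3, total now 3
augment #2: 4→5→3 bottleneck 6, total now 9
augment #3: 4→5→1→3 bottleneck 1, total now 10
augment #4: 4→5→2→3 bottleneck 10, total now 20
augment #5: 4→7→0→3 bottleneck 9, total now 29
augment #6: 4→6→7→0→3 bottleneck 6, total now 35

Maximum flow value: 35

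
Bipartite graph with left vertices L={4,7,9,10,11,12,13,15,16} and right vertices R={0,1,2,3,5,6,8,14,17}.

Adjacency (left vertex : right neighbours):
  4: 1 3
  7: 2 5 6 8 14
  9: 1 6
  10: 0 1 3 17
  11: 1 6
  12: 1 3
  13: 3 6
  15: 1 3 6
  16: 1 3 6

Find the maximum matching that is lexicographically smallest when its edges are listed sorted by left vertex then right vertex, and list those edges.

Lex-smallest maximum matching: {(4,1), (7,2), (9,6), (10,0), (12,3)}

|M| = 5 (so the lex-smallest maximum matching has 5 edges)
process left vertices in ascending order; for each, take the smallest-labelled available neighbour that still permits 5 edges overall, or leave it unmatched if none does
lex-smallest matching: {4-1, 7-2, 9-6, 10-0, 12-3}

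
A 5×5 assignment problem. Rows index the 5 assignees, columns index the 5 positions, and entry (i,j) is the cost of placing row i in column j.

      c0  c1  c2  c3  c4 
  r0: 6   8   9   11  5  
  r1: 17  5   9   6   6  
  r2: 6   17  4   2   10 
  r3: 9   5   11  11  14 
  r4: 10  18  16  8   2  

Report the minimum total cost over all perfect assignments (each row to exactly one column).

Minimum assignment cost: 23

optimal assignment: row0→col0 (cost 6), row1→col3 (cost 6), row2→col2 (cost 4), row3→col1 (cost 5), row4→col4 (cost 2)
total = 6 + 6 + 4 + 5 + 2 = 23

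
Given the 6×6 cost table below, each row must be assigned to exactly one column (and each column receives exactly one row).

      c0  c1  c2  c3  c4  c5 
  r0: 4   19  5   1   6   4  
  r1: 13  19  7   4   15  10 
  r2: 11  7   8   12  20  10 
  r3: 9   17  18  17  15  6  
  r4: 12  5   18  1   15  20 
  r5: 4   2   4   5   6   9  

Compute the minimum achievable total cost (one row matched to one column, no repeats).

one of 2 optimal assignments: row0→col0 (cost 4), row1→col2 (cost 7), row2→col1 (cost 7), row3→col5 (cost 6), row4→col3 (cost 1), row5→col4 (cost 6)
total = 4 + 7 + 7 + 6 + 1 + 6 = 31

Minimum assignment cost: 31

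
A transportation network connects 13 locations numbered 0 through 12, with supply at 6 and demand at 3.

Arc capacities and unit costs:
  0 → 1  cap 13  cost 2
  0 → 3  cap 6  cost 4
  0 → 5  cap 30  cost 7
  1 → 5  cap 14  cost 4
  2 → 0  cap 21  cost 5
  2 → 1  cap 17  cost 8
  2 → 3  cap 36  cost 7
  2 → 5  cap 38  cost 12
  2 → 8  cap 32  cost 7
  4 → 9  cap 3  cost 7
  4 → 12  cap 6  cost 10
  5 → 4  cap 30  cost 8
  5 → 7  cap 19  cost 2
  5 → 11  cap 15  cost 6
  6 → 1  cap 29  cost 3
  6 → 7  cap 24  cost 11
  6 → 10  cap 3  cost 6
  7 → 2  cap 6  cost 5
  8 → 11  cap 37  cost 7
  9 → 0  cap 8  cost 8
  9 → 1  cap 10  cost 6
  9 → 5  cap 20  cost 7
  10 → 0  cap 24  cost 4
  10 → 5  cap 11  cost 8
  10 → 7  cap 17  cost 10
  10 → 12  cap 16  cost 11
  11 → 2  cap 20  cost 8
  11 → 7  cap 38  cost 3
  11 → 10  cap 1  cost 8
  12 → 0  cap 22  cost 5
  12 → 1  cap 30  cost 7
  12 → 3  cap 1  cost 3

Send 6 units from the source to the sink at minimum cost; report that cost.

Minimum cost for 6 units: 105

shortest-cost path #1: 6→10→0→3 push 3 @ unit cost 14 (adds 42)
shortest-cost path #2: 6→1→5→7→2→3 push 3 @ unit cost 21 (adds 63)
total cost = 105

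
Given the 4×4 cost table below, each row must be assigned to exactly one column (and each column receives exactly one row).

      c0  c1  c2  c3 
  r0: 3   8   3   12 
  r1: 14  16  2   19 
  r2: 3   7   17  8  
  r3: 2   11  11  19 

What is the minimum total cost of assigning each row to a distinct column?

optimal assignment: row0→col1 (cost 8), row1→col2 (cost 2), row2→col3 (cost 8), row3→col0 (cost 2)
total = 8 + 2 + 8 + 2 = 20

Minimum assignment cost: 20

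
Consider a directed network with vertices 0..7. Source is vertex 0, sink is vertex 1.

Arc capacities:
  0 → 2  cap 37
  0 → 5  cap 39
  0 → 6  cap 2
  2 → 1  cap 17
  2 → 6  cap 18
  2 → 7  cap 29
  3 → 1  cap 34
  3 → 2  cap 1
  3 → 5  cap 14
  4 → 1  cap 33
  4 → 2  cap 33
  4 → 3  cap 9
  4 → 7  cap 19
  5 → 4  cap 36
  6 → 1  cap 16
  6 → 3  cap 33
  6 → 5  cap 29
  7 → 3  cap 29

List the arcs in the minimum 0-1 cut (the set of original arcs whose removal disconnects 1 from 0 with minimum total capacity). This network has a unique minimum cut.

augment #1: 0→2→1 push 17
augment #2: 0→6→1 push 2
augment #3: 0→2→6→1 push 14
augment #4: 0→5→4→1 push 33
augment #5: 0→2→6→3→1 push 4
augment #6: 0→2→7→3→1 push 2
augment #7: 0→5→4→3→1 push 3
max flow = 75; residual-reachable set from 0 gives S-side
cut edges (S→T): {(0,2), (0,6), (5,4)} total cap 75

Min-cut arcs: {(0,2), (0,6), (5,4)} (total capacity 75)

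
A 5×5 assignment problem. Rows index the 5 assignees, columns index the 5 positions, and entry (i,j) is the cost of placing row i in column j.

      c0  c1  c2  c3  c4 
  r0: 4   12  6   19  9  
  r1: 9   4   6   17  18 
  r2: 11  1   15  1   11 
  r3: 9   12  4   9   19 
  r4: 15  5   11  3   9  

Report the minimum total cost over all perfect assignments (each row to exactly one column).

Minimum assignment cost: 22

optimal assignment: row0→col0 (cost 4), row1→col1 (cost 4), row2→col3 (cost 1), row3→col2 (cost 4), row4→col4 (cost 9)
total = 4 + 4 + 1 + 4 + 9 = 22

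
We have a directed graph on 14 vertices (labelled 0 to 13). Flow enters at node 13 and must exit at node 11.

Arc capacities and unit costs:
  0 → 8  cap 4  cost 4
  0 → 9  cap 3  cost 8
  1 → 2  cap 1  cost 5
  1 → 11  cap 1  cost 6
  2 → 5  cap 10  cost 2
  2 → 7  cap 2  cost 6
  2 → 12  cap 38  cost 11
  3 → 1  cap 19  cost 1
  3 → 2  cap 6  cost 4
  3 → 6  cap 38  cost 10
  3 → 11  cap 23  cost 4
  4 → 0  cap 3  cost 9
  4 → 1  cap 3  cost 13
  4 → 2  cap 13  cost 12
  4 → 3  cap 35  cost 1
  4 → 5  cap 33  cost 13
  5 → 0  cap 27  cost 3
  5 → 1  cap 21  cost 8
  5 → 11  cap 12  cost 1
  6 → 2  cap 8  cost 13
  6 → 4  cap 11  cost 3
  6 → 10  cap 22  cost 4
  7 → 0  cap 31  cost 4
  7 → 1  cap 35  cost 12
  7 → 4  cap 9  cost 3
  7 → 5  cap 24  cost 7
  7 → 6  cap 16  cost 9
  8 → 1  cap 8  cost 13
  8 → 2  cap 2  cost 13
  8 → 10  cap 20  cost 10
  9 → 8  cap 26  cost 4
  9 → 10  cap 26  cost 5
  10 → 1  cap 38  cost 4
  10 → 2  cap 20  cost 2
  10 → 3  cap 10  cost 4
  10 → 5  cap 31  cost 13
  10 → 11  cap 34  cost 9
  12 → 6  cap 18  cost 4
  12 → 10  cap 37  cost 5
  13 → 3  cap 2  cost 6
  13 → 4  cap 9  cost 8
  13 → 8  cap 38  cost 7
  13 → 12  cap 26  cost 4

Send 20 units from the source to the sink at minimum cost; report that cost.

Minimum cost for 20 units: 263

shortest-cost path #1: 13→3→11 push 2 @ unit cost 10 (adds 20)
shortest-cost path #2: 13→4→3→11 push 9 @ unit cost 13 (adds 117)
shortest-cost path #3: 13→12→10→2→5→11 push 9 @ unit cost 14 (adds 126)
total cost = 263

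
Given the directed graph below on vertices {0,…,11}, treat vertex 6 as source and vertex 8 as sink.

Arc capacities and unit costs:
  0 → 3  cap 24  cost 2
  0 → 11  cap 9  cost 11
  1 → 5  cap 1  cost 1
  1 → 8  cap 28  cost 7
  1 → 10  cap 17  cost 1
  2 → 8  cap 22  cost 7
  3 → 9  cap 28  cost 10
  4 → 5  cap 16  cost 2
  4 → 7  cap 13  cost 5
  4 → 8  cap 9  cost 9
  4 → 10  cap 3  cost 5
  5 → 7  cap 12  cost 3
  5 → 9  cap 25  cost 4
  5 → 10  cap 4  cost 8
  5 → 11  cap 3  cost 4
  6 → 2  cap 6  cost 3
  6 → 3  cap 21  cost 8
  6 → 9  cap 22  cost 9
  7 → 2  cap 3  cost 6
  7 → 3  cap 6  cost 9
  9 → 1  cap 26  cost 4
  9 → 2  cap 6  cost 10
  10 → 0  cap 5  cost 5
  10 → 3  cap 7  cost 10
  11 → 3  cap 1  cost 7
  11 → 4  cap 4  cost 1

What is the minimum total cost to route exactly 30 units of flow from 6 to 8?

Minimum cost for 30 units: 558

shortest-cost path #1: 6→2→8 push 6 @ unit cost 10 (adds 60)
shortest-cost path #2: 6→9→1→8 push 22 @ unit cost 20 (adds 440)
shortest-cost path #3: 6→3→9→1→8 push 2 @ unit cost 29 (adds 58)
total cost = 558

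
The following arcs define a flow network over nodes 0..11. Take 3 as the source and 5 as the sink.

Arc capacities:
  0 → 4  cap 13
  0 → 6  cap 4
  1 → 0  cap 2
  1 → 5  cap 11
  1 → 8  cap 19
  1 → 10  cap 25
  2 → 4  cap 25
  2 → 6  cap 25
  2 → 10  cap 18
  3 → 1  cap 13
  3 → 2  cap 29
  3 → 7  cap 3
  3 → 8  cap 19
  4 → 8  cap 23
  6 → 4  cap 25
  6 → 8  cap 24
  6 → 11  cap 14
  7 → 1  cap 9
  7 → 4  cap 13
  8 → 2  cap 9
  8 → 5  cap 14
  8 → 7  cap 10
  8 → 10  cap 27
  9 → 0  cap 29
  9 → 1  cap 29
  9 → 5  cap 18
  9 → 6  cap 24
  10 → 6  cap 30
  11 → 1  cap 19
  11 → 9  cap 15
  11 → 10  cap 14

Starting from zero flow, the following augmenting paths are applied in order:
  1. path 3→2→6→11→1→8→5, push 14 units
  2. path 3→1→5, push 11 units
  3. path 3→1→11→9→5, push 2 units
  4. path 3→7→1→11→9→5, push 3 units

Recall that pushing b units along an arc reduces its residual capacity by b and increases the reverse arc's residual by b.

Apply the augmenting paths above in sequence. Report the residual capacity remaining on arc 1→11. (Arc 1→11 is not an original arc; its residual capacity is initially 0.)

after path 1 (3→2→6→11→1→8→5, push 14): res(1,11)=14
after path 2 (3→1→5, push 11): res(1,11)=14
after path 3 (3→1→11→9→5, push 2): res(1,11)=12
after path 4 (3→7→1→11→9→5, push 3): res(1,11)=9

Residual capacity of (1,11): 9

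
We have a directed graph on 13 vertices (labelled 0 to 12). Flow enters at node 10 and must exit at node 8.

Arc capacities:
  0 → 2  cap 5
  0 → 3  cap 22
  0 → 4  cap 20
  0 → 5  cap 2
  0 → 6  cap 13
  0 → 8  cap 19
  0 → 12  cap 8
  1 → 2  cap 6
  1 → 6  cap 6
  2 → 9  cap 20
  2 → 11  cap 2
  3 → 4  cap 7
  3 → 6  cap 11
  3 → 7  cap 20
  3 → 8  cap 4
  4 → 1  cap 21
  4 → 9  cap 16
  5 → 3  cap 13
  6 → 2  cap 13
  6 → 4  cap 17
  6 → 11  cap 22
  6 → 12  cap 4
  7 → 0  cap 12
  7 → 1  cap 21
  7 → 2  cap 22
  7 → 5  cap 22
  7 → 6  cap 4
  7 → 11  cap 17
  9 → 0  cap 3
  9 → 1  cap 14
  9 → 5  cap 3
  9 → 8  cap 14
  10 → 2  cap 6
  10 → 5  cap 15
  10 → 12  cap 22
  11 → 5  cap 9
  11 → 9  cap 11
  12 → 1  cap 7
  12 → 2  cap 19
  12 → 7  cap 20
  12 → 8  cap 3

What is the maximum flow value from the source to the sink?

augment #1: 10→12→8 bottleneck 3, total now 3
augment #2: 10→2→9→8 bottleneck 6, total now 9
augment #3: 10→5→3→8 bottleneck 4, total now 13
augment #4: 10→12→2→9→8 bottleneck 8, total now 21
augment #5: 10→12→7→0→8 bottleneck 11, total now 32
augment #6: 10→5→3→7→0→8 bottleneck 1, total now 33
augment #7: 10→5→3→4→9→0→8 bottleneck 3, total now 36

Maximum flow value: 36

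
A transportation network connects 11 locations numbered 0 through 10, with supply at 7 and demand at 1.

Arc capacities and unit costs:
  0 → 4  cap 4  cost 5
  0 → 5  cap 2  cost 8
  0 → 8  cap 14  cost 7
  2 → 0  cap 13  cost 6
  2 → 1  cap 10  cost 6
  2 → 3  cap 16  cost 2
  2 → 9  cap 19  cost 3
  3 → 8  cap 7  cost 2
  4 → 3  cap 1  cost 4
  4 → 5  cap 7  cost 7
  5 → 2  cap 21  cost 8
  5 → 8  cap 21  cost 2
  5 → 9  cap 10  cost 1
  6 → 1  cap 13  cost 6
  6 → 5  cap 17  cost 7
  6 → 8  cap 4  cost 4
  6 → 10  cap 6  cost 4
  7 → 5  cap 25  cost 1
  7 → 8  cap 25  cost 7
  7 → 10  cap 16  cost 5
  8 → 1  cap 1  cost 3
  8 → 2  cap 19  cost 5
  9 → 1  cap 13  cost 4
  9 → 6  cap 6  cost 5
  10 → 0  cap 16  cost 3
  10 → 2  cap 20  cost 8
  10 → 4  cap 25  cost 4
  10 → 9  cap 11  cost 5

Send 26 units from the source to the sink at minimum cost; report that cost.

shortest-cost path #1: 7→5→8→1 push 1 @ unit cost 6 (adds 6)
shortest-cost path #2: 7→5→9→1 push 10 @ unit cost 6 (adds 60)
shortest-cost path #3: 7→10→9→1 push 3 @ unit cost 14 (adds 42)
shortest-cost path #4: 7→5→8→2→1 push 10 @ unit cost 14 (adds 140)
shortest-cost path #5: 7→10→9→6→1 push 2 @ unit cost 21 (adds 42)
total cost = 290

Minimum cost for 26 units: 290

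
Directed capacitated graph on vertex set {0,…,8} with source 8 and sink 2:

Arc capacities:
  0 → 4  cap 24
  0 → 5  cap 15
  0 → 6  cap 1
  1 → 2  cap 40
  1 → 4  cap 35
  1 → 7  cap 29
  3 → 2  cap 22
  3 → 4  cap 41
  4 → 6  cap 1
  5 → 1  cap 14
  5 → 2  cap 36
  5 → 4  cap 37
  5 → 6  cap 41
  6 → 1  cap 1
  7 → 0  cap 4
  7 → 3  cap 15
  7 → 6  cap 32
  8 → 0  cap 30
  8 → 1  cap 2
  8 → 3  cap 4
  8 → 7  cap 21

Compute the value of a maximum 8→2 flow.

Maximum flow value: 37

augment #1: 8→1→2 bottleneck 2, total now 2
augment #2: 8→3→2 bottleneck 4, total now 6
augment #3: 8→0→5→2 bottleneck 15, total now 21
augment #4: 8→7→3→2 bottleneck 15, total now 36
augment #5: 8→0→6→1→2 bottleneck 1, total now 37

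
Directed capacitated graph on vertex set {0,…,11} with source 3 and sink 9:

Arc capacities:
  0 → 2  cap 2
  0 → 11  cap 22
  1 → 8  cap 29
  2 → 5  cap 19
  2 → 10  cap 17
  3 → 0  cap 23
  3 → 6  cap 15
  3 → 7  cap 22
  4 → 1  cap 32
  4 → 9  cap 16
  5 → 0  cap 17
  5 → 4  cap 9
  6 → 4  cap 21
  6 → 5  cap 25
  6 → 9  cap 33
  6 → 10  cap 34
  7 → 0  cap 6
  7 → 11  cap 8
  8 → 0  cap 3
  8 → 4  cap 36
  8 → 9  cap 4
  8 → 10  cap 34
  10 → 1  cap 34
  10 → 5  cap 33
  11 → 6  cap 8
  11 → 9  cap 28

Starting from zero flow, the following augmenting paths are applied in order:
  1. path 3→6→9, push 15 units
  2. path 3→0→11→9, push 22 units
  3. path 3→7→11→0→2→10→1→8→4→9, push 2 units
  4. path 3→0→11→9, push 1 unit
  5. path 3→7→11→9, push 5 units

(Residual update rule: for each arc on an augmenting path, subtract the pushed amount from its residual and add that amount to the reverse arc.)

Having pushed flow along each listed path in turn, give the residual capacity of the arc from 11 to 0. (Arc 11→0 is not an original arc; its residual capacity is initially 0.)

Residual capacity of (11,0): 21

after path 1 (3→6→9, push 15): res(11,0)=0
after path 2 (3→0→11→9, push 22): res(11,0)=22
after path 3 (3→7→11→0→2→10→1→8→4→9, push 2): res(11,0)=20
after path 4 (3→0→11→9, push 1): res(11,0)=21
after path 5 (3→7→11→9, push 5): res(11,0)=21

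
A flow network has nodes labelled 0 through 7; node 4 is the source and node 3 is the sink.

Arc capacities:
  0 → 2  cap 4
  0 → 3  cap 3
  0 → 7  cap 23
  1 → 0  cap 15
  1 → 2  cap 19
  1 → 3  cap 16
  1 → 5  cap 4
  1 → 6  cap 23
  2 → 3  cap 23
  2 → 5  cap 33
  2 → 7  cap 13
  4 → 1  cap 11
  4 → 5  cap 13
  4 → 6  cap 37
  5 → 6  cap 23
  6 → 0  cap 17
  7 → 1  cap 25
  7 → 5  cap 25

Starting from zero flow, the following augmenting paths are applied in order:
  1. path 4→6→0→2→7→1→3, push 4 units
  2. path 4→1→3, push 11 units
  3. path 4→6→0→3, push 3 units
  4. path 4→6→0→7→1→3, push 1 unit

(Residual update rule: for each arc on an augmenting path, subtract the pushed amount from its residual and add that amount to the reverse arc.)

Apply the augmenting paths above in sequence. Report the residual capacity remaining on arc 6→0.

after path 1 (4→6→0→2→7→1→3, push 4): res(6,0)=13
after path 2 (4→1→3, push 11): res(6,0)=13
after path 3 (4→6→0→3, push 3): res(6,0)=10
after path 4 (4→6→0→7→1→3, push 1): res(6,0)=9

Residual capacity of (6,0): 9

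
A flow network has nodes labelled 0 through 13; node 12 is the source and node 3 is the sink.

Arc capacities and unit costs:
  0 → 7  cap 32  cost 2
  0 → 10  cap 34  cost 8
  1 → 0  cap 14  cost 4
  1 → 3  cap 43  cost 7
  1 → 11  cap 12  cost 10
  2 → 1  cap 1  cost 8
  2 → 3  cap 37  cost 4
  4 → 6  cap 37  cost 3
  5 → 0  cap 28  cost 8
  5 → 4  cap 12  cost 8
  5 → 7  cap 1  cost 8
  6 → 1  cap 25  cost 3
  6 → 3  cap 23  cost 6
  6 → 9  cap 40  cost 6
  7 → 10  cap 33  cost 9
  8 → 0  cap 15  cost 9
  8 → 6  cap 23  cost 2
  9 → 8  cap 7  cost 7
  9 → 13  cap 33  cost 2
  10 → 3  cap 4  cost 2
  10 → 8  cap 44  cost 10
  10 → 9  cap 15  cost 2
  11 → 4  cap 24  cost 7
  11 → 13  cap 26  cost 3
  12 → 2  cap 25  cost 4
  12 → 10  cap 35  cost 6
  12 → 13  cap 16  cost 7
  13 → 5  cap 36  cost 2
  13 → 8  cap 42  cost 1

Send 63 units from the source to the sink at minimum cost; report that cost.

shortest-cost path #1: 12→2→3 push 25 @ unit cost 8 (adds 200)
shortest-cost path #2: 12→10→3 push 4 @ unit cost 8 (adds 32)
shortest-cost path #3: 12→13→8→6→3 push 16 @ unit cost 16 (adds 256)
shortest-cost path #4: 12→10→9→13→8→6→3 push 7 @ unit cost 19 (adds 133)
shortest-cost path #5: 12→10→9→13→5→4→6→1→3 push 8 @ unit cost 33 (adds 264)
shortest-cost path #6: 12→10→8→13→5→4→6→1→3 push 3 @ unit cost 38 (adds 114)
total cost = 999

Minimum cost for 63 units: 999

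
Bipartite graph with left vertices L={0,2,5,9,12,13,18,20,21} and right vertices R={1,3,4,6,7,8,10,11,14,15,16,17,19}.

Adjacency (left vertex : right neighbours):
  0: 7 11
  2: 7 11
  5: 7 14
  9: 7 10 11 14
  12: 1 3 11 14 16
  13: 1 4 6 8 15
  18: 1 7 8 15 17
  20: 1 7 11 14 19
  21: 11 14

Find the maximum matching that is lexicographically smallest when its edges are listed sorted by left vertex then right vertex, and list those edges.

Lex-smallest maximum matching: {(0,7), (2,11), (5,14), (9,10), (12,1), (13,4), (18,8), (20,19)}

|M| = 8 (so the lex-smallest maximum matching has 8 edges)
process left vertices in ascending order; for each, take the smallest-labelled available neighbour that still permits 8 edges overall, or leave it unmatched if none does
lex-smallest matching: {0-7, 2-11, 5-14, 9-10, 12-1, 13-4, 18-8, 20-19}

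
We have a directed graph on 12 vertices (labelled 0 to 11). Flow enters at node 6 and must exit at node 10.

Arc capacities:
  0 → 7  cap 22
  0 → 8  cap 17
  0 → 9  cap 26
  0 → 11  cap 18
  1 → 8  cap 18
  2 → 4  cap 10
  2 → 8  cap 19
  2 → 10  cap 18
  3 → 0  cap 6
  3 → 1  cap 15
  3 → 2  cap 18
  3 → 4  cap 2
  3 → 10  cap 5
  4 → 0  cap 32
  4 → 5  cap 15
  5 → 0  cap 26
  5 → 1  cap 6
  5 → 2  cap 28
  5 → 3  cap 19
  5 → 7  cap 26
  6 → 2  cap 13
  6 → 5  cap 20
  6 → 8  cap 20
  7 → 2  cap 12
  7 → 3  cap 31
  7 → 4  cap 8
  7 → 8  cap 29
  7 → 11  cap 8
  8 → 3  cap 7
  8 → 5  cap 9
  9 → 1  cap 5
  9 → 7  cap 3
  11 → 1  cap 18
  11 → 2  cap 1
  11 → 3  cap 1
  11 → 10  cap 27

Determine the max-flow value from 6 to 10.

augment #1: 6→2→10 bottleneck 13, total now 13
augment #2: 6→5→2→10 bottleneck 5, total now 18
augment #3: 6→5→3→10 bottleneck 5, total now 23
augment #4: 6→5→0→11→10 bottleneck 10, total now 33
augment #5: 6→8→3→0→11→10 bottleneck 6, total now 39
augment #6: 6→8→5→0→11→10 bottleneck 2, total now 41
augment #7: 6→8→5→7→11→10 bottleneck 7, total now 48
augment #8: 6→8→3→5→7→11→10 bottleneck 1, total now 49

Maximum flow value: 49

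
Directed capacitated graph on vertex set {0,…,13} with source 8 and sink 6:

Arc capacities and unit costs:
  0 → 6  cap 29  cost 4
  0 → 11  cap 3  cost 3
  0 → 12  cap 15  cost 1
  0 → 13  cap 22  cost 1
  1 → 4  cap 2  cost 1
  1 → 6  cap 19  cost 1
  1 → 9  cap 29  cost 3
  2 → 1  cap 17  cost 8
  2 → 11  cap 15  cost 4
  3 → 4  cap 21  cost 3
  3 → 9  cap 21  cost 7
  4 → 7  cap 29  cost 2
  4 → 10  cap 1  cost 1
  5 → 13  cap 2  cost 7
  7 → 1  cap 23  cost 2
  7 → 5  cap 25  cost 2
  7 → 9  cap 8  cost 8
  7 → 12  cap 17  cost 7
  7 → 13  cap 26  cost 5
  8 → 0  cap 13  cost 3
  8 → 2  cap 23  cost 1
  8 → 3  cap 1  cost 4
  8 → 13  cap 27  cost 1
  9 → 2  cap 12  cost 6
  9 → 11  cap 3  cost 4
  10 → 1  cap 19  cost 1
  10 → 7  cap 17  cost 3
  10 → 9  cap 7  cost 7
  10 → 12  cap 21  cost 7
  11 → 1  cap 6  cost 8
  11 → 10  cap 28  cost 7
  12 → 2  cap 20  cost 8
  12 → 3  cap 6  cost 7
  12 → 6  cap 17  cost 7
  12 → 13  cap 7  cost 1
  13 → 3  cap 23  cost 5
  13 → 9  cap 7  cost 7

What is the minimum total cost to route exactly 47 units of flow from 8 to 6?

Minimum cost for 47 units: 660

shortest-cost path #1: 8→0→6 push 13 @ unit cost 7 (adds 91)
shortest-cost path #2: 8→2→1→6 push 17 @ unit cost 10 (adds 170)
shortest-cost path #3: 8→3→4→10→1→6 push 1 @ unit cost 10 (adds 10)
shortest-cost path #4: 8→13→3→4→7→1→6 push 1 @ unit cost 14 (adds 14)
shortest-cost path #5: 8→13→3→4→7→12→6 push 15 @ unit cost 25 (adds 375)
total cost = 660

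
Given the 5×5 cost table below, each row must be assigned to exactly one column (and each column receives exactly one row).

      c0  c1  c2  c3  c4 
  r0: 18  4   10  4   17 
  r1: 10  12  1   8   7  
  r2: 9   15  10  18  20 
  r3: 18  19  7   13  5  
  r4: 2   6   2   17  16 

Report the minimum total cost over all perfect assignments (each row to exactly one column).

optimal assignment: row0→col3 (cost 4), row1→col2 (cost 1), row2→col0 (cost 9), row3→col4 (cost 5), row4→col1 (cost 6)
total = 4 + 1 + 9 + 5 + 6 = 25

Minimum assignment cost: 25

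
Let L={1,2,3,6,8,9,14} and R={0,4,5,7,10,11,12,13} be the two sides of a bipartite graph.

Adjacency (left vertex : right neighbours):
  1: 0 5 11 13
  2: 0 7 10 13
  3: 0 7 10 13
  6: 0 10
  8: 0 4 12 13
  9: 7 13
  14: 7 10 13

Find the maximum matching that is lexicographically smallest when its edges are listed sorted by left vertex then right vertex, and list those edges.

|M| = 6 (so the lex-smallest maximum matching has 6 edges)
process left vertices in ascending order; for each, take the smallest-labelled available neighbour that still permits 6 edges overall, or leave it unmatched if none does
lex-smallest matching: {1-5, 2-0, 3-7, 6-10, 8-4, 9-13}

Lex-smallest maximum matching: {(1,5), (2,0), (3,7), (6,10), (8,4), (9,13)}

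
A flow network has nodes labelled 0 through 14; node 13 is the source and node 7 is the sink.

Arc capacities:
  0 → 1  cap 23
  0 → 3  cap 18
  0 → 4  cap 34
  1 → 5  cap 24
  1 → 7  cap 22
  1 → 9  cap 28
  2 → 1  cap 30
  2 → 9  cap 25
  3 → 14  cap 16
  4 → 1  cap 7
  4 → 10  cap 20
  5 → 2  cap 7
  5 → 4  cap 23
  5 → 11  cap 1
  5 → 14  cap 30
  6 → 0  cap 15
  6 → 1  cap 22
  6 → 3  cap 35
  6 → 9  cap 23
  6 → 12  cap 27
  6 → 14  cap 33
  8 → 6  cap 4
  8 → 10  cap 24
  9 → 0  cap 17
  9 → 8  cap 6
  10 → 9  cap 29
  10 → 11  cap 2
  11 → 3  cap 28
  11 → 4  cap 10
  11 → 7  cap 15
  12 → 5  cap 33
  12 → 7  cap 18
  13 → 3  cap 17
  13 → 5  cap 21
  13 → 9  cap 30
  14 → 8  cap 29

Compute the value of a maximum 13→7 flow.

Maximum flow value: 29

augment #1: 13→5→11→7 bottleneck 1, total now 1
augment #2: 13→5→2→1→7 bottleneck 7, total now 8
augment #3: 13→5→4→1→7 bottleneck 7, total now 15
augment #4: 13→9→0→1→7 bottleneck 8, total now 23
augment #5: 13→5→4→10→11→7 bottleneck 2, total now 25
augment #6: 13→9→8→6→12→7 bottleneck 4, total now 29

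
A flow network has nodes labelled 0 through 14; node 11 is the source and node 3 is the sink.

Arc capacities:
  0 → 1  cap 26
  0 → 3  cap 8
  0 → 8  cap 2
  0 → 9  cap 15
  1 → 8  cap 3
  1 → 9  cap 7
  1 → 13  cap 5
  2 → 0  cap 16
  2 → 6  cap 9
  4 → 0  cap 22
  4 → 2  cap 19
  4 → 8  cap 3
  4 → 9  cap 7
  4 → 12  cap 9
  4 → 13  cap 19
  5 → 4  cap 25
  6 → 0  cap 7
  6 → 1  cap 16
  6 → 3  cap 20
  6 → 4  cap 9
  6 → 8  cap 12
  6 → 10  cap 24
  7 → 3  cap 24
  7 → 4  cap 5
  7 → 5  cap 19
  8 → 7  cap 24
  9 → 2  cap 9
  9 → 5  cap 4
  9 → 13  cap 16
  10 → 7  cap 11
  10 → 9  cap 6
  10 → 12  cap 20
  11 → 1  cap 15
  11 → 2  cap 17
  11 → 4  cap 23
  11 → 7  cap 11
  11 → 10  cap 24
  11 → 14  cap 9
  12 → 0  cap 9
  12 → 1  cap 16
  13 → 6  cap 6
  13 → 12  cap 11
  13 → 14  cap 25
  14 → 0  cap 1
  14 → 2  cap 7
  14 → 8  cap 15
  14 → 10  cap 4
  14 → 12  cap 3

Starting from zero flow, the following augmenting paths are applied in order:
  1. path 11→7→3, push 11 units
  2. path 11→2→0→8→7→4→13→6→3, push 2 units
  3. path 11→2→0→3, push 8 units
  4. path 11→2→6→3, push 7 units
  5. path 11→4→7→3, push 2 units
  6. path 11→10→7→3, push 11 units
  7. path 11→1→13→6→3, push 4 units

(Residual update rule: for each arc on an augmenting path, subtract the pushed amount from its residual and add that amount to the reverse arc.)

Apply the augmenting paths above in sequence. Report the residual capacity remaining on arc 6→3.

after path 1 (11→7→3, push 11): res(6,3)=20
after path 2 (11→2→0→8→7→4→13→6→3, push 2): res(6,3)=18
after path 3 (11→2→0→3, push 8): res(6,3)=18
after path 4 (11→2→6→3, push 7): res(6,3)=11
after path 5 (11→4→7→3, push 2): res(6,3)=11
after path 6 (11→10→7→3, push 11): res(6,3)=11
after path 7 (11→1→13→6→3, push 4): res(6,3)=7

Residual capacity of (6,3): 7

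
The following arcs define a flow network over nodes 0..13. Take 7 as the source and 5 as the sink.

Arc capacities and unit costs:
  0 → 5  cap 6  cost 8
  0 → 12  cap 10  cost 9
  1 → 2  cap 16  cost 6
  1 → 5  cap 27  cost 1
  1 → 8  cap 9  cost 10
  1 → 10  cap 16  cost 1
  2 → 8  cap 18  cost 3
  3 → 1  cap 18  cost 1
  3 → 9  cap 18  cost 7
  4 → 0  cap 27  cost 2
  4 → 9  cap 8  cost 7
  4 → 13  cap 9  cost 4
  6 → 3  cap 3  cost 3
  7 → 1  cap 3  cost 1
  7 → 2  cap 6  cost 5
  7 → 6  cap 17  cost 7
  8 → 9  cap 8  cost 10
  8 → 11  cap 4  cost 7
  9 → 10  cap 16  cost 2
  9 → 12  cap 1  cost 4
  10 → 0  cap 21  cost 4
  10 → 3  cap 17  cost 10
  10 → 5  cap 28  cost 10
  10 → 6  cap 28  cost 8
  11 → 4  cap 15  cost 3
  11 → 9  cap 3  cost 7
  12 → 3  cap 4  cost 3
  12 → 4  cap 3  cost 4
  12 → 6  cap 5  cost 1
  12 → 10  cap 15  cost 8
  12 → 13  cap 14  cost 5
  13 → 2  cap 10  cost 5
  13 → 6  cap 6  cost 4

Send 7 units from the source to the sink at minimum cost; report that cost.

shortest-cost path #1: 7→1→5 push 3 @ unit cost 2 (adds 6)
shortest-cost path #2: 7→6→3→1→5 push 3 @ unit cost 12 (adds 36)
shortest-cost path #3: 7→2→8→9→12→3→1→5 push 1 @ unit cost 27 (adds 27)
total cost = 69

Minimum cost for 7 units: 69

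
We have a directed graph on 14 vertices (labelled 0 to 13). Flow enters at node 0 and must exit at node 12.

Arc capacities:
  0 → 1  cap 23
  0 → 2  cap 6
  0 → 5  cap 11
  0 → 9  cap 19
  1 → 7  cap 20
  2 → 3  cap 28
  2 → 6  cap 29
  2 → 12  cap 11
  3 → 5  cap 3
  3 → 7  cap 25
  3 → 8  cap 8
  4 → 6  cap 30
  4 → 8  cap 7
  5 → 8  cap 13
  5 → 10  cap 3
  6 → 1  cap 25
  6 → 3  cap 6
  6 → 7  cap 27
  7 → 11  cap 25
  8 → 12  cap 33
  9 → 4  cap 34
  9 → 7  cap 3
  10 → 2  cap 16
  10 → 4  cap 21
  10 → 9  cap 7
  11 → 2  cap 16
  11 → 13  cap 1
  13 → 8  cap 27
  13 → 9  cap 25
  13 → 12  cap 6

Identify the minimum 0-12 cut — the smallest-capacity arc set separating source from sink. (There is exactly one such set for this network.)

augment #1: 0→2→12 push 6
augment #2: 0→5→8→12 push 11
augment #3: 0→9→4→8→12 push 7
augment #4: 0→1→7→11→2→12 push 5
augment #5: 0→1→7→11→13→12 push 1
augment #6: 0→9→4→6→3→8→12 push 6
augment #7: 0→1→7→11→2→3→8→12 push 2
augment #8: 0→1→7→11→2→3→5→8→12 push 2
max flow = 40; residual-reachable set from 0 gives S-side
cut edges (S→T): {(2,12), (3,8), (4,8), (5,8), (11,13)} total cap 40

Min-cut arcs: {(2,12), (3,8), (4,8), (5,8), (11,13)} (total capacity 40)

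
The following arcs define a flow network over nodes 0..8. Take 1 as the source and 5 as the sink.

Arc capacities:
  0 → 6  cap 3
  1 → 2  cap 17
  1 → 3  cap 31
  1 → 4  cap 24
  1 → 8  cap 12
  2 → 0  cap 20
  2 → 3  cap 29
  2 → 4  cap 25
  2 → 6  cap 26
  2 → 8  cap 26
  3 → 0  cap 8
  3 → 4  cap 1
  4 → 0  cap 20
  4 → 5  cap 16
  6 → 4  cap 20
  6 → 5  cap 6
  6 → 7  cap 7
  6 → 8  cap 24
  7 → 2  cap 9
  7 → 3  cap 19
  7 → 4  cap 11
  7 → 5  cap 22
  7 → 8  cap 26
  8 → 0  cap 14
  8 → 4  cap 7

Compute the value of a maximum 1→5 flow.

augment #1: 1→4→5 bottleneck 16, total now 16
augment #2: 1→2→6→5 bottleneck 6, total now 22
augment #3: 1→2→6→7→5 bottleneck 7, total now 29

Maximum flow value: 29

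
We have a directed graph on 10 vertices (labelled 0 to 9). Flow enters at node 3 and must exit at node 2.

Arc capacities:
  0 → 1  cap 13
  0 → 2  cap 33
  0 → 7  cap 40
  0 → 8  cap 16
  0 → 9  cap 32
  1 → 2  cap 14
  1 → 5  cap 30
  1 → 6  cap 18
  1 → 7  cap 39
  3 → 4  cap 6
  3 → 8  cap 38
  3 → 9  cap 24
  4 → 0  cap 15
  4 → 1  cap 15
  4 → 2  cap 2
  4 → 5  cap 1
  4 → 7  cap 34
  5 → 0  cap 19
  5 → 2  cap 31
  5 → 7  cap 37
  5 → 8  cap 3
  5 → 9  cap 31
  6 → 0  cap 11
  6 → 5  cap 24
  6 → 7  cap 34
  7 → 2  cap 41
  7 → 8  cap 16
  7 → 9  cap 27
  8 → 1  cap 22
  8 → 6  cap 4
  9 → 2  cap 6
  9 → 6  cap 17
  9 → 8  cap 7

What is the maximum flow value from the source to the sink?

Maximum flow value: 55

augment #1: 3→4→2 bottleneck 2, total now 2
augment #2: 3→9→2 bottleneck 6, total now 8
augment #3: 3→4→0→2 bottleneck 4, total now 12
augment #4: 3→8→1→2 bottleneck 14, total now 26
augment #5: 3→8→1→5→2 bottleneck 8, total now 34
augment #6: 3→8→6→0→2 bottleneck 4, total now 38
augment #7: 3→9→6→0→2 bottleneck 7, total now 45
augment #8: 3→9→6→5→2 bottleneck 10, total now 55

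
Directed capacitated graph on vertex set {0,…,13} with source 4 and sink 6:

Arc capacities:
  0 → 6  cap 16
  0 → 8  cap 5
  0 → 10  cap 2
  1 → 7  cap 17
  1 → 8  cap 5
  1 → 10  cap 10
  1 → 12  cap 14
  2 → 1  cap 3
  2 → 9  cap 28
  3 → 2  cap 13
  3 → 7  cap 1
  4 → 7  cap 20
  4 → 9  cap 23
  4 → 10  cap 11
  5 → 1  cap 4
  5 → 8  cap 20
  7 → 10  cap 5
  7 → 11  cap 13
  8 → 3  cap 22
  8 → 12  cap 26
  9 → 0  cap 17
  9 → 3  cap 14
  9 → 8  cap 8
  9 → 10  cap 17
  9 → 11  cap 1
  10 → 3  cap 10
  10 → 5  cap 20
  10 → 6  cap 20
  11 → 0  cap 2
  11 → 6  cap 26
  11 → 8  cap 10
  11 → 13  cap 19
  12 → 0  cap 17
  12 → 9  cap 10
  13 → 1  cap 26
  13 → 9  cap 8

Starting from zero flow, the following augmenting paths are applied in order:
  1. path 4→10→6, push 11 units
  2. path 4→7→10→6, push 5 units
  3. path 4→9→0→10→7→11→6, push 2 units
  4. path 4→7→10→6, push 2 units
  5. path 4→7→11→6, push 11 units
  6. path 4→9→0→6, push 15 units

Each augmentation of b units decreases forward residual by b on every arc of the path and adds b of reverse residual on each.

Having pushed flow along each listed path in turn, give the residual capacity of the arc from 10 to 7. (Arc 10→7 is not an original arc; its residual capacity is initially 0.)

after path 1 (4→10→6, push 11): res(10,7)=0
after path 2 (4→7→10→6, push 5): res(10,7)=5
after path 3 (4→9→0→10→7→11→6, push 2): res(10,7)=3
after path 4 (4→7→10→6, push 2): res(10,7)=5
after path 5 (4→7→11→6, push 11): res(10,7)=5
after path 6 (4→9→0→6, push 15): res(10,7)=5

Residual capacity of (10,7): 5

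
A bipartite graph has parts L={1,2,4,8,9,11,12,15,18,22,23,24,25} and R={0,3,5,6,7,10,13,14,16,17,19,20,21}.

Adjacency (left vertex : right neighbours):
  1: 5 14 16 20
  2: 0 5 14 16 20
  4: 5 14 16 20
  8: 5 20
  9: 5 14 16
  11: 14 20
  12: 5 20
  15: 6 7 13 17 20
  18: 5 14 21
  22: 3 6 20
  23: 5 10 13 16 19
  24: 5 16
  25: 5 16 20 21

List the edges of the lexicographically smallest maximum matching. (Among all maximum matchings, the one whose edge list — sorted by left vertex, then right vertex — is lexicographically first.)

|M| = 9 (so the lex-smallest maximum matching has 9 edges)
process left vertices in ascending order; for each, take the smallest-labelled available neighbour that still permits 9 edges overall, or leave it unmatched if none does
lex-smallest matching: {1-5, 2-0, 4-14, 8-20, 9-16, 15-6, 18-21, 22-3, 23-10}

Lex-smallest maximum matching: {(1,5), (2,0), (4,14), (8,20), (9,16), (15,6), (18,21), (22,3), (23,10)}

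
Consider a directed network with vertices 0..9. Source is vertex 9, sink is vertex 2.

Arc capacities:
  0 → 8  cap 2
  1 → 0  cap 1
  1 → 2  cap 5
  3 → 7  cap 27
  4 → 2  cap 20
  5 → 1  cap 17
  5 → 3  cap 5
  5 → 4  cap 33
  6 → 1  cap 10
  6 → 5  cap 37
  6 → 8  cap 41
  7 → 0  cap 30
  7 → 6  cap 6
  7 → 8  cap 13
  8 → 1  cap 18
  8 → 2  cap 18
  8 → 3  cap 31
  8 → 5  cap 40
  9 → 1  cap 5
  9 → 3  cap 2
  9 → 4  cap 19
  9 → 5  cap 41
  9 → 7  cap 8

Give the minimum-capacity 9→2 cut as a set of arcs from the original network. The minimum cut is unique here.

augment #1: 9→1→2 push 5
augment #2: 9→4→2 push 19
augment #3: 9→5→4→2 push 1
augment #4: 9→7→8→2 push 8
augment #5: 9→3→7→8→2 push 2
augment #6: 9→5→1→0→8→2 push 1
augment #7: 9→5→3→7→8→2 push 3
augment #8: 9→5→3→7→0→8→2 push 1
augment #9: 9→5→3→7→6→8→2 push 1
max flow = 41; residual-reachable set from 9 gives S-side
cut edges (S→T): {(1,0), (1,2), (4,2), (5,3), (9,3), (9,7)} total cap 41

Min-cut arcs: {(1,0), (1,2), (4,2), (5,3), (9,3), (9,7)} (total capacity 41)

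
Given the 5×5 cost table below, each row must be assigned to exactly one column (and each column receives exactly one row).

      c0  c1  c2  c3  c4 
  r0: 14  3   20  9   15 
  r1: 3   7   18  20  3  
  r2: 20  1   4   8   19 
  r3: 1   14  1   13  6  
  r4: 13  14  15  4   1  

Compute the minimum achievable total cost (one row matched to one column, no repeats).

one of 2 optimal assignments: row0→col1 (cost 3), row1→col4 (cost 3), row2→col2 (cost 4), row3→col0 (cost 1), row4→col3 (cost 4)
total = 3 + 3 + 4 + 1 + 4 = 15

Minimum assignment cost: 15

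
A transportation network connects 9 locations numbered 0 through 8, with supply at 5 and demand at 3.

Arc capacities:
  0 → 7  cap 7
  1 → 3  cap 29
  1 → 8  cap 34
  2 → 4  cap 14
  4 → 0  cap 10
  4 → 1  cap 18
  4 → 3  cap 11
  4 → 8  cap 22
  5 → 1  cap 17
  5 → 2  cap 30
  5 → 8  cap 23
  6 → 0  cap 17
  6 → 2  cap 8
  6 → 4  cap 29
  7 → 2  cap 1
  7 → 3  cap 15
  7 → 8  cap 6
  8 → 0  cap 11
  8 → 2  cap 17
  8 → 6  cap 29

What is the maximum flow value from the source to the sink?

augment #1: 5→1→3 bottleneck 17, total now 17
augment #2: 5→2→4→3 bottleneck 11, total now 28
augment #3: 5→2→4→1→3 bottleneck 3, total now 31
augment #4: 5→8→0→7→3 bottleneck 7, total now 38
augment #5: 5→8→6→4→1→3 bottleneck 9, total now 47

Maximum flow value: 47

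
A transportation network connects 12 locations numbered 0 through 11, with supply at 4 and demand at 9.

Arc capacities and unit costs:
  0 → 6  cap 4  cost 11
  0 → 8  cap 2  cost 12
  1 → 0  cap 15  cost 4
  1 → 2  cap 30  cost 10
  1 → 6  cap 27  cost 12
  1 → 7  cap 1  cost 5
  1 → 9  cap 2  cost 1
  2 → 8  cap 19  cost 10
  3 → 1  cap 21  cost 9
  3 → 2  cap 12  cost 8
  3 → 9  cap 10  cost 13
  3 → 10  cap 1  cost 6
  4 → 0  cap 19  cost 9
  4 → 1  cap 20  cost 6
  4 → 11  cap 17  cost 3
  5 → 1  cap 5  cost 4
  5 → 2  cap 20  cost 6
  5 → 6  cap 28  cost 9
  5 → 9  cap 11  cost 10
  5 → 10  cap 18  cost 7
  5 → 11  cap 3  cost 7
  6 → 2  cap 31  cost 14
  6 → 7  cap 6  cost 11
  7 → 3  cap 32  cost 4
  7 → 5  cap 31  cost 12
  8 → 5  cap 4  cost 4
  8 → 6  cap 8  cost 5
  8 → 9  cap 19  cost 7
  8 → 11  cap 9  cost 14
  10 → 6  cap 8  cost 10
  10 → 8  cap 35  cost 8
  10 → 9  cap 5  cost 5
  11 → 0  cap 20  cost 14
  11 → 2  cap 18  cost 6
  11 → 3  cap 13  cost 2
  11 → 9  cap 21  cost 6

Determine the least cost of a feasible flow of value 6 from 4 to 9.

shortest-cost path #1: 4→1→9 push 2 @ unit cost 7 (adds 14)
shortest-cost path #2: 4→11→9 push 4 @ unit cost 9 (adds 36)
total cost = 50

Minimum cost for 6 units: 50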